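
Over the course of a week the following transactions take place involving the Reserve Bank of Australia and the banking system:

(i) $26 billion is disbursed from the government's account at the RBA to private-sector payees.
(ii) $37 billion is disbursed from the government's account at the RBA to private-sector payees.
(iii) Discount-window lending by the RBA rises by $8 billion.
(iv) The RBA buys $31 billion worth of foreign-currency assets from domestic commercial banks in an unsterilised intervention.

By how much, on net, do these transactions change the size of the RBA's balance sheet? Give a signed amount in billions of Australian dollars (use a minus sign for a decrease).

RBA balance sheet:
  Assets:      Loans to banks +$8B, Foreign assets +$31B
  Liabilities: Bank reserves +$102B, Government deposits −$63B
Change in total RBA assets = +$39 billion.

+$39 billion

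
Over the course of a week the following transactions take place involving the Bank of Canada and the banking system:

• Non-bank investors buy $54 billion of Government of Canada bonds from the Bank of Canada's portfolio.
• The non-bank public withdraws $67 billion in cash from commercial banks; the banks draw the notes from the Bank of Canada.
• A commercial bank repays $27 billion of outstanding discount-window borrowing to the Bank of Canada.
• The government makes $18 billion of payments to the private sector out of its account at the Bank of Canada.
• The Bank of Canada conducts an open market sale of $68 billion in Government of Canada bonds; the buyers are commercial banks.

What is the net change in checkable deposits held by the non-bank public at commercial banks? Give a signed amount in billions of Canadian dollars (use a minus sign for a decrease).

Bank of Canada balance sheet:
  Assets:      Securities −$122B, Loans to banks −$27B
  Liabilities: Bank reserves −$198B, Currency in circulation +$67B, Government deposits −$18B
Commercial banking system:
  Assets:      Reserves at CB −$198B, Securities +$68B
  Liabilities: Checkable deposits −$103B, Borrowings from CB −$27B
So the change in checkable deposits held by the non-bank public at commercial banks is -$103 billion.

-$103 billion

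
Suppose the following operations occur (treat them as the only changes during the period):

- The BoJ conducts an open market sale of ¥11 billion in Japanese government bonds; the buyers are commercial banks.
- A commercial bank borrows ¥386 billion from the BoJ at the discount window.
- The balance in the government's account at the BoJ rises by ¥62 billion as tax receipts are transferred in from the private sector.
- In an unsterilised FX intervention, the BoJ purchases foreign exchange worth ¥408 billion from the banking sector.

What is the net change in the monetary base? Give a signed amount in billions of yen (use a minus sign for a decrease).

+¥721 billion

BoJ balance sheet:
  Assets:      Securities −¥11B, Loans to banks +¥386B, Foreign assets +¥408B
  Liabilities: Bank reserves +¥721B, Government deposits +¥62B
Commercial banking system:
  Assets:      Reserves at CB +¥721B, Securities +¥11B, Foreign assets −¥408B
  Liabilities: Checkable deposits −¥62B, Borrowings from CB +¥386B
Monetary base = currency + reserves: 0 + (+¥721B) = +¥721 billion.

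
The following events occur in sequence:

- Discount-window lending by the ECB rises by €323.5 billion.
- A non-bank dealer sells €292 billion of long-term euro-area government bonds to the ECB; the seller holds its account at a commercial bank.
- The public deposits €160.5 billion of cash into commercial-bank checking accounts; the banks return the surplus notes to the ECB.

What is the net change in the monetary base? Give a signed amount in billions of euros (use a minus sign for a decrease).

+€615.5 billion

ECB balance sheet:
  Assets:      Securities +€292B, Loans to banks +€323.5B
  Liabilities: Bank reserves +€776B, Currency in circulation −€160.5B
Commercial banking system:
  Assets:      Reserves at CB +€776B
  Liabilities: Checkable deposits +€452.5B, Borrowings from CB +€323.5B
Monetary base = currency + reserves: −€160.5B + (+€776B) = +€615.5 billion.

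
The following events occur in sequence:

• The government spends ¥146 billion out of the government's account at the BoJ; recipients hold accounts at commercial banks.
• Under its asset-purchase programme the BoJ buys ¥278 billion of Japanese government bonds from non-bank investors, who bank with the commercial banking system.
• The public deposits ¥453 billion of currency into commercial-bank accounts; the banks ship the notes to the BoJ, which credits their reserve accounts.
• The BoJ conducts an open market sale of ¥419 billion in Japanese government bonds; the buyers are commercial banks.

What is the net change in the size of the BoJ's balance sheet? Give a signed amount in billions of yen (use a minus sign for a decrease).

Government spending ¥146 billion: only the composition of liabilities changes → 0.
Asset purchase (from non-banks) ¥278 billion: a BoJ asset is acquired → +¥278B.
Currency deposit ¥453 billion: only the composition of liabilities changes → 0.
OMO sale (to banks) ¥419 billion: a BoJ asset is shed → −¥419B.
Net: 0 + 278 + 0 − 419 = -¥141 billion.

-¥141 billion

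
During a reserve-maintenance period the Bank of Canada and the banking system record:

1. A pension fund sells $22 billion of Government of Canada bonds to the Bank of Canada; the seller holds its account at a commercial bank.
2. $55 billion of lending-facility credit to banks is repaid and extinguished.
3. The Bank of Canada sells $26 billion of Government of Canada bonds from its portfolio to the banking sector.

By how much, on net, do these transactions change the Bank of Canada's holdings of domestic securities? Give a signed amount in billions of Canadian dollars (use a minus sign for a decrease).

Bank of Canada balance sheet:
  Assets:      Securities −$4B, Loans to banks −$55B
  Liabilities: Bank reserves −$59B
Commercial banking system:
  Assets:      Reserves at CB −$59B, Securities +$26B
  Liabilities: Checkable deposits +$22B, Borrowings from CB −$55B
So the change in the Bank of Canada's holdings of domestic securities is -$4 billion.

-$4 billion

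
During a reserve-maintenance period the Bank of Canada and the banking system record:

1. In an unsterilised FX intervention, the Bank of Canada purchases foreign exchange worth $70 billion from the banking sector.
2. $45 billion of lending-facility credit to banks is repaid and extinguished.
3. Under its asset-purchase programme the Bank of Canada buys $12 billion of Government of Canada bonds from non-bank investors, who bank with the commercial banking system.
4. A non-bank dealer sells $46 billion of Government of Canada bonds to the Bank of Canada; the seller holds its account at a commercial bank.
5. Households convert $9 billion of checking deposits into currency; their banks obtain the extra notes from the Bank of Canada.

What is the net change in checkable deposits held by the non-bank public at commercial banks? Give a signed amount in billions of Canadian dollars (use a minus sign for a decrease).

Bank of Canada balance sheet:
  Assets:      Securities +$58B, Loans to banks −$45B, Foreign assets +$70B
  Liabilities: Bank reserves +$74B, Currency in circulation +$9B
Commercial banking system:
  Assets:      Reserves at CB +$74B, Foreign assets −$70B
  Liabilities: Checkable deposits +$49B, Borrowings from CB −$45B
So the change in checkable deposits held by the non-bank public at commercial banks is +$49 billion.

+$49 billion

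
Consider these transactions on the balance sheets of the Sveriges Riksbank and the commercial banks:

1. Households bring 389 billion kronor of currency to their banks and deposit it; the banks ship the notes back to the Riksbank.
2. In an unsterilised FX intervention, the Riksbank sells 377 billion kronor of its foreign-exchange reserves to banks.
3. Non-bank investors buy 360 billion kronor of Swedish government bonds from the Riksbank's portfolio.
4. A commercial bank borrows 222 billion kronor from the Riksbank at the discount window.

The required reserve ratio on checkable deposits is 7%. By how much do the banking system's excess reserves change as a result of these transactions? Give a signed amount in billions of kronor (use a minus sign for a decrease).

Currency deposit 389 billion kronor: reserves +389B, deposits +389B.
FX sale 377 billion kronor: reserves −377B, deposits 0.
Asset sale (to non-banks) 360 billion kronor: reserves −360B, deposits −360B.
Discount-window loan 222 billion kronor: reserves +222B, deposits 0.
Totals: Δreserves = −126B, Δdeposits = +29B.
Δrequired reserves = 7% × +29B = +2.03B.
Δexcess reserves = Δreserves − Δrequired = −126B − (+2.03B) = -128.03 billion.

-128.03 billion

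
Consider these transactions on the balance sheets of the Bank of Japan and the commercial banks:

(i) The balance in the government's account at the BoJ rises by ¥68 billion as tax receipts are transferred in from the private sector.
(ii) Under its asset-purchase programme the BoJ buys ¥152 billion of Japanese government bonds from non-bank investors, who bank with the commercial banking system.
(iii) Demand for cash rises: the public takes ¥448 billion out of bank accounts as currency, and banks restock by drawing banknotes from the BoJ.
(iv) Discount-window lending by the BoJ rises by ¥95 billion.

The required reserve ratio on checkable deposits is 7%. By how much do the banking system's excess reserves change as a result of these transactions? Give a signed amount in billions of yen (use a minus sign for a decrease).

-¥243.52 billion

Government account inflow ¥68 billion: reserves −¥68B, deposits −¥68B.
Asset purchase (from non-banks) ¥152 billion: reserves +¥152B, deposits +¥152B.
Currency withdrawal ¥448 billion: reserves −¥448B, deposits −¥448B.
Discount-window loan ¥95 billion: reserves +¥95B, deposits 0.
Totals: Δreserves = −¥269B, Δdeposits = −¥364B.
Δrequired reserves = 7% × −¥364B = −¥25.48B.
Δexcess reserves = Δreserves − Δrequired = −¥269B − (−¥25.48B) = -¥243.52 billion.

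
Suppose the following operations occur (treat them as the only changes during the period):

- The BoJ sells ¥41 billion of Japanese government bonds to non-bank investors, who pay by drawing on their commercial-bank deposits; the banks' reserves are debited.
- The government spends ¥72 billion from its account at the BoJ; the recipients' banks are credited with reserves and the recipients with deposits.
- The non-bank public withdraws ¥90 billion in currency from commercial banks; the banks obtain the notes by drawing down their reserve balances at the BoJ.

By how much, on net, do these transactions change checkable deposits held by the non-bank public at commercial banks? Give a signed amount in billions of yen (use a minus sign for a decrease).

-¥59 billion

BoJ balance sheet:
  Assets:      Securities −¥41B
  Liabilities: Bank reserves −¥59B, Currency in circulation +¥90B, Government deposits −¥72B
Commercial banking system:
  Assets:      Reserves at CB −¥59B
  Liabilities: Checkable deposits −¥59B
So the change in checkable deposits held by the non-bank public at commercial banks is -¥59 billion.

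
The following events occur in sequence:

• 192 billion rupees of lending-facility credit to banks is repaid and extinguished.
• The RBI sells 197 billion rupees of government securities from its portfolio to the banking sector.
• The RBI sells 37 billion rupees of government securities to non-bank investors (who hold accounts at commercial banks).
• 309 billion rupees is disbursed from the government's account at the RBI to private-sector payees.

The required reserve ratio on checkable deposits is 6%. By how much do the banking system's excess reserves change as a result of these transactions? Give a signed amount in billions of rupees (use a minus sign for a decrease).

-133.32 billion

Discount-window repayment 192 billion rupees: reserves −192B, deposits 0.
OMO sale (to banks) 197 billion rupees: reserves −197B, deposits 0.
Asset sale (to non-banks) 37 billion rupees: reserves −37B, deposits −37B.
Government spending 309 billion rupees: reserves +309B, deposits +309B.
Totals: Δreserves = −117B, Δdeposits = +272B.
Δrequired reserves = 6% × +272B = +16.32B.
Δexcess reserves = Δreserves − Δrequired = −117B − (+16.32B) = -133.32 billion.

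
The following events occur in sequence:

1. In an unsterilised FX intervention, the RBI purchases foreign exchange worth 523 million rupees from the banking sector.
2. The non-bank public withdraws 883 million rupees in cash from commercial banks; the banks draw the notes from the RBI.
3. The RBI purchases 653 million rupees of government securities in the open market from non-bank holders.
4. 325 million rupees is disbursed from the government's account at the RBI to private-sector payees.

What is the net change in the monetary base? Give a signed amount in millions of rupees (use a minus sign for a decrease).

+1501 million

RBI balance sheet:
  Assets:      Securities +653M, Foreign assets +523M
  Liabilities: Bank reserves +618M, Currency in circulation +883M, Government deposits −325M
Monetary base = currency + reserves: +883M + (+618M) = +1501 million.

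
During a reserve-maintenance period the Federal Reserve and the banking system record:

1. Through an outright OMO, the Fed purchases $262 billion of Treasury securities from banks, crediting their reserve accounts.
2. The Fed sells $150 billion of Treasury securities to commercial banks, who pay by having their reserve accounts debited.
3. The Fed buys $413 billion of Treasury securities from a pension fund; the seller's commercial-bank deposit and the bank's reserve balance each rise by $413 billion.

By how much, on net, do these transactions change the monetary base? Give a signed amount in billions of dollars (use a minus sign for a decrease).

Fed balance sheet:
  Assets:      Securities +$525B
  Liabilities: Bank reserves +$525B
Commercial banking system:
  Assets:      Reserves at CB +$525B, Securities −$112B
  Liabilities: Checkable deposits +$413B
Monetary base = currency + reserves: 0 + (+$525B) = +$525 billion.

+$525 billion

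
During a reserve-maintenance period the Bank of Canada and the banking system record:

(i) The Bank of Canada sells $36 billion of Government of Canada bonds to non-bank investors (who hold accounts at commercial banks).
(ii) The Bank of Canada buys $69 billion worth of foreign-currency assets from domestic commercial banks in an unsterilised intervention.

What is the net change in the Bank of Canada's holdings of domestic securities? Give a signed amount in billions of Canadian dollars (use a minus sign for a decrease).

Bank of Canada balance sheet:
  Assets:      Securities −$36B, Foreign assets +$69B
  Liabilities: Bank reserves +$33B
So the change in the Bank of Canada's holdings of domestic securities is -$36 billion.

-$36 billion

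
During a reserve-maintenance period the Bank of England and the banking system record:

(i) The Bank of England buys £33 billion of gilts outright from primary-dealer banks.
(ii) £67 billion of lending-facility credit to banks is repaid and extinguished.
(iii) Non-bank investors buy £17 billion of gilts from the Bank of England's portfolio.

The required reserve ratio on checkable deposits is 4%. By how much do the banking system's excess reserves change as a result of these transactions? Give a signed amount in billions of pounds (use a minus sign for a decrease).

OMO purchase (from banks) £33 billion: reserves +£33B, deposits 0.
Discount-window repayment £67 billion: reserves −£67B, deposits 0.
Asset sale (to non-banks) £17 billion: reserves −£17B, deposits −£17B.
Totals: Δreserves = −£51B, Δdeposits = −£17B.
Δrequired reserves = 4% × −£17B = −£0.68B.
Δexcess reserves = Δreserves − Δrequired = −£51B − (−£0.68B) = -£50.32 billion.

-£50.32 billion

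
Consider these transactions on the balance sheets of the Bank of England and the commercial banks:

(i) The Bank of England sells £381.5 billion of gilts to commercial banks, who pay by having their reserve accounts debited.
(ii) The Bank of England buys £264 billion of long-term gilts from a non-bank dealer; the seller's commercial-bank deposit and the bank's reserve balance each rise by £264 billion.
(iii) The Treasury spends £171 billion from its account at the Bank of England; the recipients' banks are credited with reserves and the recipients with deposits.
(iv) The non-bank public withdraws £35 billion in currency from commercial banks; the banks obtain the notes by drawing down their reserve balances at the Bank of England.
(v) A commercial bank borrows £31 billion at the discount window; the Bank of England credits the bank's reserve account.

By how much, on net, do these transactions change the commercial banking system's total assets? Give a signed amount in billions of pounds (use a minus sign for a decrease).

+£431 billion

Bank of England balance sheet:
  Assets:      Securities −£117.5B, Loans to banks +£31B
  Liabilities: Bank reserves +£49.5B, Currency in circulation +£35B, Government deposits −£171B
Commercial banking system:
  Assets:      Reserves at CB +£49.5B, Securities +£381.5B
  Liabilities: Checkable deposits +£400B, Borrowings from CB +£31B
Change in total bank assets = +£431 billion.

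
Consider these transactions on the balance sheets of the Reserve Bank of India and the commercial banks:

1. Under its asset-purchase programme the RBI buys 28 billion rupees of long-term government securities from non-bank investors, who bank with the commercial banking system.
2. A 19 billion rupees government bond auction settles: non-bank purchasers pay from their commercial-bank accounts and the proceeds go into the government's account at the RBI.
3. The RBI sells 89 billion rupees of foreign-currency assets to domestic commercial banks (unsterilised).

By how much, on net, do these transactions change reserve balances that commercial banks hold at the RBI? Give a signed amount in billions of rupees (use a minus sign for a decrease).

-80 billion

Asset purchase (from non-banks) 28 billion rupees: the RBI pays by crediting reserve accounts → +28B.
Government account inflow 19 billion rupees: funds move from bank reserves into the government account → −19B.
FX sale 89 billion rupees: the buying banks pay out of their reserve balances → −89B.
Net: 28 − 19 − 89 = -80 billion.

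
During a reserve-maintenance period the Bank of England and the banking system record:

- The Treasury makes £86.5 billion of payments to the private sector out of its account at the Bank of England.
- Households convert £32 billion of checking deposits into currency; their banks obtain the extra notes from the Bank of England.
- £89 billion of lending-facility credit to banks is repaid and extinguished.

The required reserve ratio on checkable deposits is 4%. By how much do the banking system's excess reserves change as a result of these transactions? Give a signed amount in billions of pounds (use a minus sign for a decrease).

-£36.68 billion

Government spending £86.5 billion: reserves +£86.5B, deposits +£86.5B.
Currency withdrawal £32 billion: reserves −£32B, deposits −£32B.
Discount-window repayment £89 billion: reserves −£89B, deposits 0.
Totals: Δreserves = −£34.5B, Δdeposits = +£54.5B.
Δrequired reserves = 4% × +£54.5B = +£2.18B.
Δexcess reserves = Δreserves − Δrequired = −£34.5B − (+£2.18B) = -£36.68 billion.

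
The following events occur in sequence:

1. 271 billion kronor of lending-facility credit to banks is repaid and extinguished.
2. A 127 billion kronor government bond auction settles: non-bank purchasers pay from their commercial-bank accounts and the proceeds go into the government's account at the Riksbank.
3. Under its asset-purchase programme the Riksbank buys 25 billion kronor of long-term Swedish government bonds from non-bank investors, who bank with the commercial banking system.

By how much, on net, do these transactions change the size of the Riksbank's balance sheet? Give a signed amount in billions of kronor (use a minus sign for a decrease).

Discount-window repayment 271 billion kronor: a Riksbank asset is shed → −271B.
Government account inflow 127 billion kronor: only the composition of liabilities changes → 0.
Asset purchase (from non-banks) 25 billion kronor: a Riksbank asset is acquired → +25B.
Net: −271 + 0 + 25 = -246 billion.

-246 billion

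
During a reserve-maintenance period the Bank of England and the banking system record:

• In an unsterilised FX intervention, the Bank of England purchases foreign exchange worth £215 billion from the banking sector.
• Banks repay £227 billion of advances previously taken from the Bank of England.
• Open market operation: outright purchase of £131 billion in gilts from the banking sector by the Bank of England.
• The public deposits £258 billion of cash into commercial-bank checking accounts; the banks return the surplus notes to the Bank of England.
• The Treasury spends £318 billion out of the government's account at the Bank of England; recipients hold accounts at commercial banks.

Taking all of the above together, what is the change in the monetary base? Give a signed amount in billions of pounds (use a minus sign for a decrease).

+£437 billion

Bank of England balance sheet:
  Assets:      Securities +£131B, Loans to banks −£227B, Foreign assets +£215B
  Liabilities: Bank reserves +£695B, Currency in circulation −£258B, Government deposits −£318B
Monetary base = currency + reserves: −£258B + (+£695B) = +£437 billion.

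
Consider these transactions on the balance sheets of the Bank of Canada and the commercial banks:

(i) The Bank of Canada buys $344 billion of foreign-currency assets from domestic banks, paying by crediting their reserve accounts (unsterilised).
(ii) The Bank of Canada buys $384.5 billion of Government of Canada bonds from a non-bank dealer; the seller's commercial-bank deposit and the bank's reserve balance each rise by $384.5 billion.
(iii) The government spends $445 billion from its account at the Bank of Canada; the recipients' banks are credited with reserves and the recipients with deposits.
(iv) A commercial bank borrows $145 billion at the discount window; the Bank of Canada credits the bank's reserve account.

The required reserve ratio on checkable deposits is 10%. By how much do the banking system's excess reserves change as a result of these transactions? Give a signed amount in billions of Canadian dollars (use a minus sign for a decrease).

+$1235.55 billion

FX purchase $344 billion: reserves +$344B, deposits 0.
Asset purchase (from non-banks) $384.5 billion: reserves +$384.5B, deposits +$384.5B.
Government spending $445 billion: reserves +$445B, deposits +$445B.
Discount-window loan $145 billion: reserves +$145B, deposits 0.
Totals: Δreserves = +$1318.5B, Δdeposits = +$829.5B.
Δrequired reserves = 10% × +$829.5B = +$82.95B.
Δexcess reserves = Δreserves − Δrequired = +$1318.5B − (+$82.95B) = +$1235.55 billion.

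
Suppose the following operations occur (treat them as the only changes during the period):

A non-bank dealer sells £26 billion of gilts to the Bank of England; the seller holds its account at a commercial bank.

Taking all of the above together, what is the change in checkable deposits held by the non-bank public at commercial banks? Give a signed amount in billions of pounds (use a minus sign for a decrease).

+£26 billion

Bank of England balance sheet:
  Assets:      Securities +£26B
  Liabilities: Bank reserves +£26B
Commercial banking system:
  Assets:      Reserves at CB +£26B
  Liabilities: Checkable deposits +£26B
So the change in checkable deposits held by the non-bank public at commercial banks is +£26 billion.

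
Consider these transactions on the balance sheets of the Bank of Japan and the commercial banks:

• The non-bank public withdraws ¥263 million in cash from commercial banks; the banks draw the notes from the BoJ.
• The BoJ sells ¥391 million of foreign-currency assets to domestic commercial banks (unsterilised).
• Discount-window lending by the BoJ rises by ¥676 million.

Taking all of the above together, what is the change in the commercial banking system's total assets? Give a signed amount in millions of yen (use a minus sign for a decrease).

+¥413 million

Currency withdrawal ¥263 million: bank balance sheets shrink → −¥263M.
FX sale ¥391 million: just an asset swap on bank balance sheets → 0.
Discount-window loan ¥676 million: bank balance sheets expand → +¥676M.
Net: −263 + 0 + 676 = +¥413 million.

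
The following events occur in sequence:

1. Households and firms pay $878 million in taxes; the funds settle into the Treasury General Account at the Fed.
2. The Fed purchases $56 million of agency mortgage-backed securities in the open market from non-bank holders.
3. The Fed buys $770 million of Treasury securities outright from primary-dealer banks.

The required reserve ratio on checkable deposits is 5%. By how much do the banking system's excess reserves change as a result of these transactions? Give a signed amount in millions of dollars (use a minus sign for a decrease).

-$10.9 million

Government account inflow $878 million: reserves −$878M, deposits −$878M.
Asset purchase (from non-banks) $56 million: reserves +$56M, deposits +$56M.
OMO purchase (from banks) $770 million: reserves +$770M, deposits 0.
Totals: Δreserves = −$52M, Δdeposits = −$822M.
Δrequired reserves = 5% × −$822M = −$41.1M.
Δexcess reserves = Δreserves − Δrequired = −$52M − (−$41.1M) = -$10.9 million.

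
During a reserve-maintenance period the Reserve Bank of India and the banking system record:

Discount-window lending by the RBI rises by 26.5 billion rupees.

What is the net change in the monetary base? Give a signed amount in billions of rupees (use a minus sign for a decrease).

Discount-window loan 26.5 billion rupees: RBI balance sheet expands → +26.5B.

+26.5 billion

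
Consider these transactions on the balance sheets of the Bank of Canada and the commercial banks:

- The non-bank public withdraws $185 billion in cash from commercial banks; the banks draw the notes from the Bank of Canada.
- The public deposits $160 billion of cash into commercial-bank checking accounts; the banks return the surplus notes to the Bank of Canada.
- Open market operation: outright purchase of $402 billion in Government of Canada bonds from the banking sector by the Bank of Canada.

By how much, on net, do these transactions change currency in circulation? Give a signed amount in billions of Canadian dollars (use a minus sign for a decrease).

+$25 billion

Currency withdrawal $185 billion: notes leave the central bank → +$185B.
Currency deposit $160 billion: notes return to the central bank → −$160B.
OMO purchase (from banks) $402 billion: no currency enters or leaves circulation → 0.
Net: 185 − 160 + 0 = +$25 billion.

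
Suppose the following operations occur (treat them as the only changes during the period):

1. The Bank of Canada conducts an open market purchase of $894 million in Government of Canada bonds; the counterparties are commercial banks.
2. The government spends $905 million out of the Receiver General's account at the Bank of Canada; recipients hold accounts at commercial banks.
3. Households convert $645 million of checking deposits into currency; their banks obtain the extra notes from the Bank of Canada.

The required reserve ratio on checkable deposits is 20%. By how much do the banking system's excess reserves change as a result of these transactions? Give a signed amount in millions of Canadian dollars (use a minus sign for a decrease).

OMO purchase (from banks) $894 million: reserves +$894M, deposits 0.
Government spending $905 million: reserves +$905M, deposits +$905M.
Currency withdrawal $645 million: reserves −$645M, deposits −$645M.
Totals: Δreserves = +$1154M, Δdeposits = +$260M.
Δrequired reserves = 20% × +$260M = +$52M.
Δexcess reserves = Δreserves − Δrequired = +$1154M − (+$52M) = +$1102 million.

+$1102 million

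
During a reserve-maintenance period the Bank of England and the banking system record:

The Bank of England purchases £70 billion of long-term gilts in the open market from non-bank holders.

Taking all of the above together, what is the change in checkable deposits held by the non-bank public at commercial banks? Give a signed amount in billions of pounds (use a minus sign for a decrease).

Bank of England balance sheet:
  Assets:      Securities +£70B
  Liabilities: Bank reserves +£70B
Commercial banking system:
  Assets:      Reserves at CB +£70B
  Liabilities: Checkable deposits +£70B
So the change in checkable deposits held by the non-bank public at commercial banks is +£70 billion.

+£70 billion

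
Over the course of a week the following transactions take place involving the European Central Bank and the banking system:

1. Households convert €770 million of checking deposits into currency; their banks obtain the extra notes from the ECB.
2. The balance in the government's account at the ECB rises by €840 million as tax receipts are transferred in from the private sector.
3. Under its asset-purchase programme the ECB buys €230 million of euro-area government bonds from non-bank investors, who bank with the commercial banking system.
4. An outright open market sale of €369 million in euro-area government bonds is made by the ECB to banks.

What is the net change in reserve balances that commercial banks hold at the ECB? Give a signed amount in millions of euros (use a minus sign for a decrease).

ECB balance sheet:
  Assets:      Securities −€139M
  Liabilities: Bank reserves −€1749M, Currency in circulation +€770M, Government deposits +€840M
So the change in reserve balances that commercial banks hold at the ECB is -€1749 million.

-€1749 million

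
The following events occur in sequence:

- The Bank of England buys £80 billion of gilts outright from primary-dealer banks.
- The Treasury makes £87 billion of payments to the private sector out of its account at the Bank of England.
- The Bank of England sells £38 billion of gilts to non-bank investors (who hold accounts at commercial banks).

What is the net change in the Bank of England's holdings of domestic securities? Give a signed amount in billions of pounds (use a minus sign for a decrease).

OMO purchase (from banks) £80 billion: securities added to the Bank of England's portfolio → +£80B.
Government spending £87 billion: the Bank of England's securities portfolio is untouched → 0.
Asset sale (to non-banks) £38 billion: securities removed from the Bank of England's portfolio → −£38B.
Net: 80 + 0 − 38 = +£42 billion.

+£42 billion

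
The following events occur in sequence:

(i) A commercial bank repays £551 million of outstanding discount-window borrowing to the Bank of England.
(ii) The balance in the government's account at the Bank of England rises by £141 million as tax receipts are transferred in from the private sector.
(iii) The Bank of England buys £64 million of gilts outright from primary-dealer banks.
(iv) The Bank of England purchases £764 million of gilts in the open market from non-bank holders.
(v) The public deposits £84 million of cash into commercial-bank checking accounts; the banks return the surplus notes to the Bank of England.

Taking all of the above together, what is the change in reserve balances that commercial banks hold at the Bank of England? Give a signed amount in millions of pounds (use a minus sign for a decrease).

+£220 million

Discount-window repayment £551 million: repayment is debited from reserves → −£551M.
Government account inflow £141 million: funds move from bank reserves into the government account → −£141M.
OMO purchase (from banks) £64 million: the Bank of England pays by crediting reserve accounts → +£64M.
Asset purchase (from non-banks) £764 million: the Bank of England pays by crediting reserve accounts → +£764M.
Currency deposit £84 million: returned notes are swapped for reserve credit → +£84M.
Net: −551 − 141 + 64 + 764 + 84 = +£220 million.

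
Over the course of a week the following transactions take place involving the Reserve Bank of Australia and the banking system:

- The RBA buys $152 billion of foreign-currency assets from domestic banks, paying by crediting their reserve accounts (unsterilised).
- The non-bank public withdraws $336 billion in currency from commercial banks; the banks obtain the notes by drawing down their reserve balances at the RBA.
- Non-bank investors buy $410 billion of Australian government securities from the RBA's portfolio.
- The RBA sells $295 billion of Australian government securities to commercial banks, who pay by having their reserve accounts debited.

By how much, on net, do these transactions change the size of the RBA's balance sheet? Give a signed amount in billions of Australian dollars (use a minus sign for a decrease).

-$553 billion

RBA balance sheet:
  Assets:      Securities −$705B, Foreign assets +$152B
  Liabilities: Bank reserves −$889B, Currency in circulation +$336B
Change in total RBA assets = -$553 billion.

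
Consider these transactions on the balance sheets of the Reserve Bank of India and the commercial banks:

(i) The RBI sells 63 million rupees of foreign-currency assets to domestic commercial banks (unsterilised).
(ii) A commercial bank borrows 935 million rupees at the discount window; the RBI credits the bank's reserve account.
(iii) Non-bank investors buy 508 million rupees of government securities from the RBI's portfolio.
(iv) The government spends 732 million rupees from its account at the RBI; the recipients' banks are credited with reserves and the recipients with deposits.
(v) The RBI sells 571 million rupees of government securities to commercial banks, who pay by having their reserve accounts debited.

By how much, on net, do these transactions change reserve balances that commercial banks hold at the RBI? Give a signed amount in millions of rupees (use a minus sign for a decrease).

+525 million

RBI balance sheet:
  Assets:      Securities −1079M, Loans to banks +935M, Foreign assets −63M
  Liabilities: Bank reserves +525M, Government deposits −732M
So the change in reserve balances that commercial banks hold at the RBI is +525 million.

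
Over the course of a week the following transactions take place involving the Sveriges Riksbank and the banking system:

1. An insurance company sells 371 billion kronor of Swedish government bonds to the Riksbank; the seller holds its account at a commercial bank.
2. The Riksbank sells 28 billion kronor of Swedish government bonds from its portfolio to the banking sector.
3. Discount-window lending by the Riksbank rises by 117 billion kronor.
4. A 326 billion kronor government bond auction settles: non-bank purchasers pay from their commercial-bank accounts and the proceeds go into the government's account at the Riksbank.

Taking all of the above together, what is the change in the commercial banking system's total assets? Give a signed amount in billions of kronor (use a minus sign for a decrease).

+162 billion

Asset purchase (from non-banks) 371 billion kronor: bank balance sheets expand → +371B.
OMO sale (to banks) 28 billion kronor: just an asset swap on bank balance sheets → 0.
Discount-window loan 117 billion kronor: bank balance sheets expand → +117B.
Government account inflow 326 billion kronor: bank balance sheets shrink → −326B.
Net: 371 + 0 + 117 − 326 = +162 billion.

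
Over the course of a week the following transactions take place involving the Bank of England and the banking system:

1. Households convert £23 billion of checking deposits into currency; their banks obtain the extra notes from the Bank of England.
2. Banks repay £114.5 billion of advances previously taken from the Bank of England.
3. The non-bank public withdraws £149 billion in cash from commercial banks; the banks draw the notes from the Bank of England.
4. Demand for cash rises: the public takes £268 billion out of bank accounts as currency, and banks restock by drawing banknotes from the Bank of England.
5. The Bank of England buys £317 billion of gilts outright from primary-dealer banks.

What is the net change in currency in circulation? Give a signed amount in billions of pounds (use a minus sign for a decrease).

Currency withdrawal £23 billion: notes leave the central bank → +£23B.
Discount-window repayment £114.5 billion: no currency enters or leaves circulation → 0.
Currency withdrawal £149 billion: notes leave the central bank → +£149B.
Currency withdrawal £268 billion: notes leave the central bank → +£268B.
OMO purchase (from banks) £317 billion: no currency enters or leaves circulation → 0.
Net: 23 + 0 + 149 + 268 + 0 = +£440 billion.

+£440 billion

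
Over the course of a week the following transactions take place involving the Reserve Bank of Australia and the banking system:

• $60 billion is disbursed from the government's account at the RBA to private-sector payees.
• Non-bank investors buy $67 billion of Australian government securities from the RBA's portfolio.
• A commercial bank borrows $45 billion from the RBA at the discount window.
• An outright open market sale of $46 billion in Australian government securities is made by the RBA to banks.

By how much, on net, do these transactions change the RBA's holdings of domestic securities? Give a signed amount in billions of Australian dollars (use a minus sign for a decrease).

Government spending $60 billion: the RBA's securities portfolio is untouched → 0.
Asset sale (to non-banks) $67 billion: securities removed from the RBA's portfolio → −$67B.
Discount-window loan $45 billion: the RBA's securities portfolio is untouched → 0.
OMO sale (to banks) $46 billion: securities removed from the RBA's portfolio → −$46B.
Net: 0 − 67 + 0 − 46 = -$113 billion.

-$113 billion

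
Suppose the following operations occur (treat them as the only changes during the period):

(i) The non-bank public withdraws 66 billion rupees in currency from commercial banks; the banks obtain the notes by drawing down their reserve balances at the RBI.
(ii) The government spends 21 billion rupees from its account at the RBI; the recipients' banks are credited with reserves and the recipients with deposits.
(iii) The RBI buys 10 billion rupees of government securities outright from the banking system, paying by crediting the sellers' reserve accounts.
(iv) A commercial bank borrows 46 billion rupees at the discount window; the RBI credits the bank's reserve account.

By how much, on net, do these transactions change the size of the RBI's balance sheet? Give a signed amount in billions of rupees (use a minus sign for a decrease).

RBI balance sheet:
  Assets:      Securities +10B, Loans to banks +46B
  Liabilities: Bank reserves +11B, Currency in circulation +66B, Government deposits −21B
Change in total RBI assets = +56 billion.

+56 billion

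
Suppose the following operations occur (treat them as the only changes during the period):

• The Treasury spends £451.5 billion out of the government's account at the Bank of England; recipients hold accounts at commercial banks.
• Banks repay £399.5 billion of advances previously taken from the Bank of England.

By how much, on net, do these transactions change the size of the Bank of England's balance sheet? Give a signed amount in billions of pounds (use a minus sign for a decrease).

Bank of England balance sheet:
  Assets:      Loans to banks −£399.5B
  Liabilities: Bank reserves +£52B, Government deposits −£451.5B
Change in total Bank of England assets = -£399.5 billion.

-£399.5 billion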